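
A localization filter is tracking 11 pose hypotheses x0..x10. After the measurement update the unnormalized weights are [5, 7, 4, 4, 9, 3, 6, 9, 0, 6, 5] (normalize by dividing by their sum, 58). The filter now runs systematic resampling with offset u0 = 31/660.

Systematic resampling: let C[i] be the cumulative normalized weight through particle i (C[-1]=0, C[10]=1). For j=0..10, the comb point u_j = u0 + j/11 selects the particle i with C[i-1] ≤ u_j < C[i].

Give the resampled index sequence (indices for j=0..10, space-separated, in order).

0 1 2 3 4 5 6 7 7 9 10

C = [5/58, 6/29, 8/29, 10/29, 1/2, 16/29, 19/29, 47/58, 47/58, 53/58, 1]
j=0: u_0=31/660 ∈ [0, 5/58) → index 0
j=1: u_1=91/660 ∈ [5/58, 6/29) → index 1
j=2: u_2=151/660 ∈ [6/29, 8/29) → index 2
j=3: u_3=211/660 ∈ [8/29, 10/29) → index 3
j=4: u_4=271/660 ∈ [10/29, 1/2) → index 4
j=5: u_5=331/660 ∈ [1/2, 16/29) → index 5
j=6: u_6=391/660 ∈ [16/29, 19/29) → index 6
j=7: u_7=41/60 ∈ [19/29, 47/58) → index 7
j=8: u_8=511/660 ∈ [19/29, 47/58) → index 7
j=9: u_9=571/660 ∈ [47/58, 53/58) → index 9
j=10: u_10=631/660 ∈ [53/58, 1) → index 10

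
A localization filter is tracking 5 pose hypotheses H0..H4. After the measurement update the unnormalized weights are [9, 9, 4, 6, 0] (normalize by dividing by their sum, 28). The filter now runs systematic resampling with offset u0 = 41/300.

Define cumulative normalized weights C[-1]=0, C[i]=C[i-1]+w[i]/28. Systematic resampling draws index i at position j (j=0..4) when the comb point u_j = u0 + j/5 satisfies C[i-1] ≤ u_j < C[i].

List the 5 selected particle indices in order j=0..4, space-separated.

0 1 1 2 3

C = [9/28, 9/14, 11/14, 1, 1]
j=0: u_0=41/300 ∈ [0, 9/28) → index 0
j=1: u_1=101/300 ∈ [9/28, 9/14) → index 1
j=2: u_2=161/300 ∈ [9/28, 9/14) → index 1
j=3: u_3=221/300 ∈ [9/14, 11/14) → index 2
j=4: u_4=281/300 ∈ [11/14, 1) → index 3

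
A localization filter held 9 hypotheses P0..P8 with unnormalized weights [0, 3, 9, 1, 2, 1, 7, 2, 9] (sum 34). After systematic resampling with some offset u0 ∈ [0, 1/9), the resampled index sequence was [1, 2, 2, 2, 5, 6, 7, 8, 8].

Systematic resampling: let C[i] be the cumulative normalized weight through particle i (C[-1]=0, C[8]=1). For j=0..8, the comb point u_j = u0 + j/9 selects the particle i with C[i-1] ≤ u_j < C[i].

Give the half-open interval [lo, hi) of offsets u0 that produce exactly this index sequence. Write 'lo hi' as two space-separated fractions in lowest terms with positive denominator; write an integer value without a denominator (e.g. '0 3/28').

C = [0, 3/34, 6/17, 13/34, 15/34, 8/17, 23/34, 25/34, 1]
j=0 picked index 1: u0 ∈ [0, 3/34)
j=1 picked index 2: u0 ∈ [-7/306, 37/153)
j=2 picked index 2: u0 ∈ [-41/306, 20/153)
j=3 picked index 2: u0 ∈ [-25/102, 1/51)
j=4 picked index 5: u0 ∈ [-1/306, 4/153)
j=5 picked index 6: u0 ∈ [-13/153, 37/306)
j=6 picked index 7: u0 ∈ [1/102, 7/102)
j=7 picked index 8: u0 ∈ [-13/306, 2/9)
j=8 picked index 8: u0 ∈ [-47/306, 1/9)
intersection: [1/102, 1/51)

1/102 1/51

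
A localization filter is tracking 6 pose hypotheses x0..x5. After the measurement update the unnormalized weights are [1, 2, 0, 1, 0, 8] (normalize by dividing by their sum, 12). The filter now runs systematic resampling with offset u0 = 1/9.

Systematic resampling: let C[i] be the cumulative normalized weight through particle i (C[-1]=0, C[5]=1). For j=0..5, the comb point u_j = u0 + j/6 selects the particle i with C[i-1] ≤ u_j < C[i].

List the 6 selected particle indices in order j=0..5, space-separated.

1 3 5 5 5 5

C = [1/12, 1/4, 1/4, 1/3, 1/3, 1]
j=0: u_0=1/9 ∈ [1/12, 1/4) → index 1
j=1: u_1=5/18 ∈ [1/4, 1/3) → index 3
j=2: u_2=4/9 ∈ [1/3, 1) → index 5
j=3: u_3=11/18 ∈ [1/3, 1) → index 5
j=4: u_4=7/9 ∈ [1/3, 1) → index 5
j=5: u_5=17/18 ∈ [1/3, 1) → index 5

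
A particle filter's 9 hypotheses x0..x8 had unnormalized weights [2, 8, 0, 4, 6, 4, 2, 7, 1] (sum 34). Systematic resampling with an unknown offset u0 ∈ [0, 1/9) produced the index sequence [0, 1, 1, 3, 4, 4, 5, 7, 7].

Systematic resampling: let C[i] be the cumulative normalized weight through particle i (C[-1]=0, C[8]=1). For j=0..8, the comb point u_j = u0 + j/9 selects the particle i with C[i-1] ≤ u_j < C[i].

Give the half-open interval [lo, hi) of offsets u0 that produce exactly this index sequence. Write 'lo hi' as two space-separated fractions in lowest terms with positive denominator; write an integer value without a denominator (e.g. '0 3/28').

C = [1/17, 5/17, 5/17, 7/17, 10/17, 12/17, 13/17, 33/34, 1]
j=0 picked index 0: u0 ∈ [0, 1/17)
j=1 picked index 1: u0 ∈ [-8/153, 28/153)
j=2 picked index 1: u0 ∈ [-25/153, 11/153)
j=3 picked index 3: u0 ∈ [-2/51, 4/51)
j=4 picked index 4: u0 ∈ [-5/153, 22/153)
j=5 picked index 4: u0 ∈ [-22/153, 5/153)
j=6 picked index 5: u0 ∈ [-4/51, 2/51)
j=7 picked index 7: u0 ∈ [-2/153, 59/306)
j=8 picked index 7: u0 ∈ [-19/153, 25/306)
intersection: [0, 5/153)

0 5/153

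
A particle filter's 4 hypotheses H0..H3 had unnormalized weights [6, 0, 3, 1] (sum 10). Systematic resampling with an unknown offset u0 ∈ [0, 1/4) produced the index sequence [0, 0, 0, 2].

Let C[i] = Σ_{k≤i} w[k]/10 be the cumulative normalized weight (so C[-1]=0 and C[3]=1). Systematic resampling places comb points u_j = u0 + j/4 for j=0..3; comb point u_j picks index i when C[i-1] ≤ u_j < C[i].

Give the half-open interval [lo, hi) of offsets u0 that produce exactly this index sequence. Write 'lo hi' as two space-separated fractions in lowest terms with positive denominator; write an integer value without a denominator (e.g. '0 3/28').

0 1/10

C = [3/5, 3/5, 9/10, 1]
j=0 picked index 0: u0 ∈ [0, 3/5)
j=1 picked index 0: u0 ∈ [-1/4, 7/20)
j=2 picked index 0: u0 ∈ [-1/2, 1/10)
j=3 picked index 2: u0 ∈ [-3/20, 3/20)
intersection: [0, 1/10)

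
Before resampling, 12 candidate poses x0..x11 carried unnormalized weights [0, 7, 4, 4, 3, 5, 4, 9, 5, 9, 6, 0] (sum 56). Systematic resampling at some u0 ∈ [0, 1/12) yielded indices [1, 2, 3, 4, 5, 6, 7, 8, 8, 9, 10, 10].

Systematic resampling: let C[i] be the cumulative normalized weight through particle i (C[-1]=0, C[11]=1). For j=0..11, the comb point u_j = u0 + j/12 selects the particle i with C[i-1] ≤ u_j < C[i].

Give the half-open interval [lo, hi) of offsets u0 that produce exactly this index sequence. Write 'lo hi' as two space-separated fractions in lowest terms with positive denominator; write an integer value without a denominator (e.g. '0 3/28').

5/84 11/168

C = [0, 1/8, 11/56, 15/56, 9/28, 23/56, 27/56, 9/14, 41/56, 25/28, 1, 1]
j=0 picked index 1: u0 ∈ [0, 1/8)
j=1 picked index 2: u0 ∈ [1/24, 19/168)
j=2 picked index 3: u0 ∈ [5/168, 17/168)
j=3 picked index 4: u0 ∈ [1/56, 1/14)
j=4 picked index 5: u0 ∈ [-1/84, 13/168)
j=5 picked index 6: u0 ∈ [-1/168, 11/168)
j=6 picked index 7: u0 ∈ [-1/56, 1/7)
j=7 picked index 8: u0 ∈ [5/84, 25/168)
j=8 picked index 8: u0 ∈ [-1/42, 11/168)
j=9 picked index 9: u0 ∈ [-1/56, 1/7)
j=10 picked index 10: u0 ∈ [5/84, 1/6)
j=11 picked index 10: u0 ∈ [-1/42, 1/12)
intersection: [5/84, 11/168)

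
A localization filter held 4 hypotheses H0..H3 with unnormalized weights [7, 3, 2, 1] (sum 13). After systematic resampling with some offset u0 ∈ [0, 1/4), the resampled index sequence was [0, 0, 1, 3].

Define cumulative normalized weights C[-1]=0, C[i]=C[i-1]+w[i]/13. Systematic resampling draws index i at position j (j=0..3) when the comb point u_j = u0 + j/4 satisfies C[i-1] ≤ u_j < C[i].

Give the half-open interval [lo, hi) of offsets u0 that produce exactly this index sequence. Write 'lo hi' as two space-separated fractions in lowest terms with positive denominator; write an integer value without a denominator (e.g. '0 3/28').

C = [7/13, 10/13, 12/13, 1]
j=0 picked index 0: u0 ∈ [0, 7/13)
j=1 picked index 0: u0 ∈ [-1/4, 15/52)
j=2 picked index 1: u0 ∈ [1/26, 7/26)
j=3 picked index 3: u0 ∈ [9/52, 1/4)
intersection: [9/52, 1/4)

9/52 1/4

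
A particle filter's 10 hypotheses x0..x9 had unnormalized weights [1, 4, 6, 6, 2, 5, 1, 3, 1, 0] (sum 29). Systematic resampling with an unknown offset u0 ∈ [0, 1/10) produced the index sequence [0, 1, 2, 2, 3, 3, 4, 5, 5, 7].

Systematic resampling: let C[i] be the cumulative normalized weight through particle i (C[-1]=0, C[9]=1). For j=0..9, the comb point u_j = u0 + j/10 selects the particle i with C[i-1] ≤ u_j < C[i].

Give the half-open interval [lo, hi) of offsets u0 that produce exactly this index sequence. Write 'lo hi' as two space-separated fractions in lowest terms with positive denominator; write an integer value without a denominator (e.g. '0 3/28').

C = [1/29, 5/29, 11/29, 17/29, 19/29, 24/29, 25/29, 28/29, 1, 1]
j=0 picked index 0: u0 ∈ [0, 1/29)
j=1 picked index 1: u0 ∈ [-19/290, 21/290)
j=2 picked index 2: u0 ∈ [-4/145, 26/145)
j=3 picked index 2: u0 ∈ [-37/290, 23/290)
j=4 picked index 3: u0 ∈ [-3/145, 27/145)
j=5 picked index 3: u0 ∈ [-7/58, 5/58)
j=6 picked index 4: u0 ∈ [-2/145, 8/145)
j=7 picked index 5: u0 ∈ [-13/290, 37/290)
j=8 picked index 5: u0 ∈ [-21/145, 4/145)
j=9 picked index 7: u0 ∈ [-11/290, 19/290)
intersection: [0, 4/145)

0 4/145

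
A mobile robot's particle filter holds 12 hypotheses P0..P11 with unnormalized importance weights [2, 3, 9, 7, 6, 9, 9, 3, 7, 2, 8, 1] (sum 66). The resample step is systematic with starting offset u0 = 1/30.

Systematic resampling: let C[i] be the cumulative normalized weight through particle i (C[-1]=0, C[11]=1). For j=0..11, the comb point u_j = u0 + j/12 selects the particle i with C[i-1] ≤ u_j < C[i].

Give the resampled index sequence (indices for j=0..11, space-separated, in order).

1 2 2 3 4 5 5 6 7 8 10 10

C = [1/33, 5/66, 7/33, 7/22, 9/22, 6/11, 15/22, 8/11, 5/6, 19/22, 65/66, 1]
j=0: u_0=1/30 ∈ [1/33, 5/66) → index 1
j=1: u_1=7/60 ∈ [5/66, 7/33) → index 2
j=2: u_2=1/5 ∈ [5/66, 7/33) → index 2
j=3: u_3=17/60 ∈ [7/33, 7/22) → index 3
j=4: u_4=11/30 ∈ [7/22, 9/22) → index 4
j=5: u_5=9/20 ∈ [9/22, 6/11) → index 5
j=6: u_6=8/15 ∈ [9/22, 6/11) → index 5
j=7: u_7=37/60 ∈ [6/11, 15/22) → index 6
j=8: u_8=7/10 ∈ [15/22, 8/11) → index 7
j=9: u_9=47/60 ∈ [8/11, 5/6) → index 8
j=10: u_10=13/15 ∈ [19/22, 65/66) → index 10
j=11: u_11=19/20 ∈ [19/22, 65/66) → index 10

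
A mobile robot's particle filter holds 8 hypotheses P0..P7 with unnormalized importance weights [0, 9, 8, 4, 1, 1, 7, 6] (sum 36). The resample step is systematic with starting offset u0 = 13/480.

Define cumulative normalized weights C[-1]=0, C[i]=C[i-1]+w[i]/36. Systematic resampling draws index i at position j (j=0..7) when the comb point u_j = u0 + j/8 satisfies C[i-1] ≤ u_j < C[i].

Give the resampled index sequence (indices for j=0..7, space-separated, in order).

1 1 2 2 3 6 6 7

C = [0, 1/4, 17/36, 7/12, 11/18, 23/36, 5/6, 1]
j=0: u_0=13/480 ∈ [0, 1/4) → index 1
j=1: u_1=73/480 ∈ [0, 1/4) → index 1
j=2: u_2=133/480 ∈ [1/4, 17/36) → index 2
j=3: u_3=193/480 ∈ [1/4, 17/36) → index 2
j=4: u_4=253/480 ∈ [17/36, 7/12) → index 3
j=5: u_5=313/480 ∈ [23/36, 5/6) → index 6
j=6: u_6=373/480 ∈ [23/36, 5/6) → index 6
j=7: u_7=433/480 ∈ [5/6, 1) → index 7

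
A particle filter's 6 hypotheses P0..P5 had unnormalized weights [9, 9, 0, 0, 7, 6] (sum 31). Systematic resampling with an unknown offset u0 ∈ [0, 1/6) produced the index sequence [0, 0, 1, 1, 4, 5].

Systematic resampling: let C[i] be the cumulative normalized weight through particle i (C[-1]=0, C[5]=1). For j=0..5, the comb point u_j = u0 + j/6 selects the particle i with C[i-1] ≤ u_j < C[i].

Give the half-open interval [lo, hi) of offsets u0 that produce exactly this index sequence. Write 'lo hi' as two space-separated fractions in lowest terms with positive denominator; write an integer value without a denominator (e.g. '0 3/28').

C = [9/31, 18/31, 18/31, 18/31, 25/31, 1]
j=0 picked index 0: u0 ∈ [0, 9/31)
j=1 picked index 0: u0 ∈ [-1/6, 23/186)
j=2 picked index 1: u0 ∈ [-4/93, 23/93)
j=3 picked index 1: u0 ∈ [-13/62, 5/62)
j=4 picked index 4: u0 ∈ [-8/93, 13/93)
j=5 picked index 5: u0 ∈ [-5/186, 1/6)
intersection: [0, 5/62)

0 5/62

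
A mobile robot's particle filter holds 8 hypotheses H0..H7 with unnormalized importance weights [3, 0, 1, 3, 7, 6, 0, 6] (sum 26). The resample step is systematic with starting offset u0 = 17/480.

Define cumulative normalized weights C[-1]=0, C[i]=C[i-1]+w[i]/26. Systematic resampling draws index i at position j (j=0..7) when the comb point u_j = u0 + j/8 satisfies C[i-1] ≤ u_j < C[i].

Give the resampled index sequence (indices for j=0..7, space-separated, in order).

C = [3/26, 3/26, 2/13, 7/26, 7/13, 10/13, 10/13, 1]
j=0: u_0=17/480 ∈ [0, 3/26) → index 0
j=1: u_1=77/480 ∈ [2/13, 7/26) → index 3
j=2: u_2=137/480 ∈ [7/26, 7/13) → index 4
j=3: u_3=197/480 ∈ [7/26, 7/13) → index 4
j=4: u_4=257/480 ∈ [7/26, 7/13) → index 4
j=5: u_5=317/480 ∈ [7/13, 10/13) → index 5
j=6: u_6=377/480 ∈ [10/13, 1) → index 7
j=7: u_7=437/480 ∈ [10/13, 1) → index 7

0 3 4 4 4 5 7 7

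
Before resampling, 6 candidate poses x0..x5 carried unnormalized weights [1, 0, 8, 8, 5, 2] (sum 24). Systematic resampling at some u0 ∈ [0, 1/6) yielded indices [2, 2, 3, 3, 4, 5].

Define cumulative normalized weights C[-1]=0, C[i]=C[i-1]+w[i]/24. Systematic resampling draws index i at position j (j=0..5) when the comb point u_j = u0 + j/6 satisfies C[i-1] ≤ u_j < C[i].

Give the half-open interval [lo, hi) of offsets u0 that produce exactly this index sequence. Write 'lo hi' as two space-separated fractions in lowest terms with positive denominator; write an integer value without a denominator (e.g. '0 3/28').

C = [1/24, 1/24, 3/8, 17/24, 11/12, 1]
j=0 picked index 2: u0 ∈ [1/24, 3/8)
j=1 picked index 2: u0 ∈ [-1/8, 5/24)
j=2 picked index 3: u0 ∈ [1/24, 3/8)
j=3 picked index 3: u0 ∈ [-1/8, 5/24)
j=4 picked index 4: u0 ∈ [1/24, 1/4)
j=5 picked index 5: u0 ∈ [1/12, 1/6)
intersection: [1/12, 1/6)

1/12 1/6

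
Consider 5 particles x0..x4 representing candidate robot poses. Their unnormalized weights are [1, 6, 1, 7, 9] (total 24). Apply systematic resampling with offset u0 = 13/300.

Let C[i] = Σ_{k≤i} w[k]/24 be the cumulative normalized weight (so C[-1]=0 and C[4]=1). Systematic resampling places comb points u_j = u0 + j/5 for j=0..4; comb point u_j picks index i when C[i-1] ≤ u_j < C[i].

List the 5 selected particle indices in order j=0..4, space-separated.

1 1 3 4 4

C = [1/24, 7/24, 1/3, 5/8, 1]
j=0: u_0=13/300 ∈ [1/24, 7/24) → index 1
j=1: u_1=73/300 ∈ [1/24, 7/24) → index 1
j=2: u_2=133/300 ∈ [1/3, 5/8) → index 3
j=3: u_3=193/300 ∈ [5/8, 1) → index 4
j=4: u_4=253/300 ∈ [5/8, 1) → index 4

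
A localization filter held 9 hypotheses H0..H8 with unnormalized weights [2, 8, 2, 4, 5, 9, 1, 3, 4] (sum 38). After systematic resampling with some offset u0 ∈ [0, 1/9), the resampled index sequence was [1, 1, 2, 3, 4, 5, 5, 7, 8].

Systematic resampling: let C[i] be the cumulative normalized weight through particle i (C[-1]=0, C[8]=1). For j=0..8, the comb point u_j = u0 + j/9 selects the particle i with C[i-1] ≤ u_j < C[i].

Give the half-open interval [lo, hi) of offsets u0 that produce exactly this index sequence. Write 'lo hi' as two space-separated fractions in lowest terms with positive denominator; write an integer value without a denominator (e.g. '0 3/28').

C = [1/19, 5/19, 6/19, 8/19, 21/38, 15/19, 31/38, 17/19, 1]
j=0 picked index 1: u0 ∈ [1/19, 5/19)
j=1 picked index 1: u0 ∈ [-10/171, 26/171)
j=2 picked index 2: u0 ∈ [7/171, 16/171)
j=3 picked index 3: u0 ∈ [-1/57, 5/57)
j=4 picked index 4: u0 ∈ [-4/171, 37/342)
j=5 picked index 5: u0 ∈ [-1/342, 40/171)
j=6 picked index 5: u0 ∈ [-13/114, 7/57)
j=7 picked index 7: u0 ∈ [13/342, 20/171)
j=8 picked index 8: u0 ∈ [1/171, 1/9)
intersection: [1/19, 5/57)

1/19 5/57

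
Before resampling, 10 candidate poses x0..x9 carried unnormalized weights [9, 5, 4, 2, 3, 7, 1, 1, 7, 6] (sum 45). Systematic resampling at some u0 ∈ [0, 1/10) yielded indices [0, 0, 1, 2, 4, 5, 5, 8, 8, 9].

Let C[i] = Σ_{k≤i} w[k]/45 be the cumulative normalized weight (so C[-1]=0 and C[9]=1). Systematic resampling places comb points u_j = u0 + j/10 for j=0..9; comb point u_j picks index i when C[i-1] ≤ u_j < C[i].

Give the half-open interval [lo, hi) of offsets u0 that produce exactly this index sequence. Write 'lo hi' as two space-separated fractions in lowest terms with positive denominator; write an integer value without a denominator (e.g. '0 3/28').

C = [1/5, 14/45, 2/5, 4/9, 23/45, 2/3, 31/45, 32/45, 13/15, 1]
j=0 picked index 0: u0 ∈ [0, 1/5)
j=1 picked index 0: u0 ∈ [-1/10, 1/10)
j=2 picked index 1: u0 ∈ [0, 1/9)
j=3 picked index 2: u0 ∈ [1/90, 1/10)
j=4 picked index 4: u0 ∈ [2/45, 1/9)
j=5 picked index 5: u0 ∈ [1/90, 1/6)
j=6 picked index 5: u0 ∈ [-4/45, 1/15)
j=7 picked index 8: u0 ∈ [1/90, 1/6)
j=8 picked index 8: u0 ∈ [-4/45, 1/15)
j=9 picked index 9: u0 ∈ [-1/30, 1/10)
intersection: [2/45, 1/15)

2/45 1/15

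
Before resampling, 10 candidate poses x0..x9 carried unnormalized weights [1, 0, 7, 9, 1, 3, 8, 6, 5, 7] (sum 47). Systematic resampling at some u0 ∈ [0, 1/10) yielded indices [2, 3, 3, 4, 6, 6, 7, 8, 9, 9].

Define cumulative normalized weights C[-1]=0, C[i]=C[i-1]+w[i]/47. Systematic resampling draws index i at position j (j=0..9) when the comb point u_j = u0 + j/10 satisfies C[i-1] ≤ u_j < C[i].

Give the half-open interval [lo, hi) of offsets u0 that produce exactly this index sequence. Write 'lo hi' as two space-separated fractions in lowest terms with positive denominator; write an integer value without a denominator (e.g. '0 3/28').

C = [1/47, 1/47, 8/47, 17/47, 18/47, 21/47, 29/47, 35/47, 40/47, 1]
j=0 picked index 2: u0 ∈ [1/47, 8/47)
j=1 picked index 3: u0 ∈ [33/470, 123/470)
j=2 picked index 3: u0 ∈ [-7/235, 38/235)
j=3 picked index 4: u0 ∈ [29/470, 39/470)
j=4 picked index 6: u0 ∈ [11/235, 51/235)
j=5 picked index 6: u0 ∈ [-5/94, 11/94)
j=6 picked index 7: u0 ∈ [4/235, 34/235)
j=7 picked index 8: u0 ∈ [21/470, 71/470)
j=8 picked index 9: u0 ∈ [12/235, 1/5)
j=9 picked index 9: u0 ∈ [-23/470, 1/10)
intersection: [33/470, 39/470)

33/470 39/470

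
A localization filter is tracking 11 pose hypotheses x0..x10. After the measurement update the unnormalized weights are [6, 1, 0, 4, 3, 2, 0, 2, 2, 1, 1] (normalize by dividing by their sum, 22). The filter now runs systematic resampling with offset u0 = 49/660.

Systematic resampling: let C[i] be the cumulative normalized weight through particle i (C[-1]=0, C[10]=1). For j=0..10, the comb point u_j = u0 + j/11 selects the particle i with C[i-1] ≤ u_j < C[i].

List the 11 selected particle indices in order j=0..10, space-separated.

C = [3/11, 7/22, 7/22, 1/2, 7/11, 8/11, 8/11, 9/11, 10/11, 21/22, 1]
j=0: u_0=49/660 ∈ [0, 3/11) → index 0
j=1: u_1=109/660 ∈ [0, 3/11) → index 0
j=2: u_2=169/660 ∈ [0, 3/11) → index 0
j=3: u_3=229/660 ∈ [7/22, 1/2) → index 3
j=4: u_4=289/660 ∈ [7/22, 1/2) → index 3
j=5: u_5=349/660 ∈ [1/2, 7/11) → index 4
j=6: u_6=409/660 ∈ [1/2, 7/11) → index 4
j=7: u_7=469/660 ∈ [7/11, 8/11) → index 5
j=8: u_8=529/660 ∈ [8/11, 9/11) → index 7
j=9: u_9=589/660 ∈ [9/11, 10/11) → index 8
j=10: u_10=59/60 ∈ [21/22, 1) → index 10

0 0 0 3 3 4 4 5 7 8 10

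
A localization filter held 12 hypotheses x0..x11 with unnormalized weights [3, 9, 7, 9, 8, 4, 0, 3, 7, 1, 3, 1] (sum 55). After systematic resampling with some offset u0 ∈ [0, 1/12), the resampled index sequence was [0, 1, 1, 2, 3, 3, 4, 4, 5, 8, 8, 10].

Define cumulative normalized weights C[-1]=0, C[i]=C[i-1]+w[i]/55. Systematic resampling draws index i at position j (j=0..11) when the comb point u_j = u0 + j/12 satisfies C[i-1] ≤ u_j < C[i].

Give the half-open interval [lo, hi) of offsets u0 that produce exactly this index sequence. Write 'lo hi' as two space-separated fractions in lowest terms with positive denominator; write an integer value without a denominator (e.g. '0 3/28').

C = [3/55, 12/55, 19/55, 28/55, 36/55, 8/11, 8/11, 43/55, 10/11, 51/55, 54/55, 1]
j=0 picked index 0: u0 ∈ [0, 3/55)
j=1 picked index 1: u0 ∈ [-19/660, 89/660)
j=2 picked index 1: u0 ∈ [-37/330, 17/330)
j=3 picked index 2: u0 ∈ [-7/220, 21/220)
j=4 picked index 3: u0 ∈ [2/165, 29/165)
j=5 picked index 3: u0 ∈ [-47/660, 61/660)
j=6 picked index 4: u0 ∈ [1/110, 17/110)
j=7 picked index 4: u0 ∈ [-49/660, 47/660)
j=8 picked index 5: u0 ∈ [-2/165, 2/33)
j=9 picked index 8: u0 ∈ [7/220, 7/44)
j=10 picked index 8: u0 ∈ [-17/330, 5/66)
j=11 picked index 10: u0 ∈ [7/660, 43/660)
intersection: [7/220, 17/330)

7/220 17/330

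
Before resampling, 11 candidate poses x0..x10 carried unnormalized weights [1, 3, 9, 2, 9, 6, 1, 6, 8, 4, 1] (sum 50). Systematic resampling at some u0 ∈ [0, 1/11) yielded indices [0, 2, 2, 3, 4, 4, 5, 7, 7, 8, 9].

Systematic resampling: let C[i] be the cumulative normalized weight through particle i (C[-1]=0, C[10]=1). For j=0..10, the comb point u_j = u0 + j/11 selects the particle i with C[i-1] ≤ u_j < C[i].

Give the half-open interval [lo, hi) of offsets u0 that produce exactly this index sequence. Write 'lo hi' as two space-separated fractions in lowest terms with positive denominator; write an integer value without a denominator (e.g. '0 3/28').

C = [1/50, 2/25, 13/50, 3/10, 12/25, 3/5, 31/50, 37/50, 9/10, 49/50, 1]
j=0 picked index 0: u0 ∈ [0, 1/50)
j=1 picked index 2: u0 ∈ [-3/275, 93/550)
j=2 picked index 2: u0 ∈ [-28/275, 43/550)
j=3 picked index 3: u0 ∈ [-7/550, 3/110)
j=4 picked index 4: u0 ∈ [-7/110, 32/275)
j=5 picked index 4: u0 ∈ [-17/110, 7/275)
j=6 picked index 5: u0 ∈ [-18/275, 3/55)
j=7 picked index 7: u0 ∈ [-9/550, 57/550)
j=8 picked index 7: u0 ∈ [-59/550, 7/550)
j=9 picked index 8: u0 ∈ [-43/550, 9/110)
j=10 picked index 9: u0 ∈ [-1/110, 39/550)
intersection: [0, 7/550)

0 7/550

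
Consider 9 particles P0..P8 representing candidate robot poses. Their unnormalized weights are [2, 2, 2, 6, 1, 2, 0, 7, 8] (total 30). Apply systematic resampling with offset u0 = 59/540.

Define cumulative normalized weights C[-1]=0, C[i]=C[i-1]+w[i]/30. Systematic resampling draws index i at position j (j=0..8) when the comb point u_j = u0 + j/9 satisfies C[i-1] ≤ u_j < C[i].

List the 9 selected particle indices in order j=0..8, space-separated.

1 3 3 5 7 7 8 8 8

C = [1/15, 2/15, 1/5, 2/5, 13/30, 1/2, 1/2, 11/15, 1]
j=0: u_0=59/540 ∈ [1/15, 2/15) → index 1
j=1: u_1=119/540 ∈ [1/5, 2/5) → index 3
j=2: u_2=179/540 ∈ [1/5, 2/5) → index 3
j=3: u_3=239/540 ∈ [13/30, 1/2) → index 5
j=4: u_4=299/540 ∈ [1/2, 11/15) → index 7
j=5: u_5=359/540 ∈ [1/2, 11/15) → index 7
j=6: u_6=419/540 ∈ [11/15, 1) → index 8
j=7: u_7=479/540 ∈ [11/15, 1) → index 8
j=8: u_8=539/540 ∈ [11/15, 1) → index 8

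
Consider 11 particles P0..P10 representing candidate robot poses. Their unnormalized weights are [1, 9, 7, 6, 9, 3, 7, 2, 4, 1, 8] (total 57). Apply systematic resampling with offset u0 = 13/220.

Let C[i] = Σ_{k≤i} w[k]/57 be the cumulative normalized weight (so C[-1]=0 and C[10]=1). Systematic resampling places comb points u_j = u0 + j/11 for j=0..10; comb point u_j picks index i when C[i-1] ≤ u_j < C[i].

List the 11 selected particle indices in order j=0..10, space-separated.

C = [1/57, 10/57, 17/57, 23/57, 32/57, 35/57, 14/19, 44/57, 16/19, 49/57, 1]
j=0: u_0=13/220 ∈ [1/57, 10/57) → index 1
j=1: u_1=3/20 ∈ [1/57, 10/57) → index 1
j=2: u_2=53/220 ∈ [10/57, 17/57) → index 2
j=3: u_3=73/220 ∈ [17/57, 23/57) → index 3
j=4: u_4=93/220 ∈ [23/57, 32/57) → index 4
j=5: u_5=113/220 ∈ [23/57, 32/57) → index 4
j=6: u_6=133/220 ∈ [32/57, 35/57) → index 5
j=7: u_7=153/220 ∈ [35/57, 14/19) → index 6
j=8: u_8=173/220 ∈ [44/57, 16/19) → index 8
j=9: u_9=193/220 ∈ [49/57, 1) → index 10
j=10: u_10=213/220 ∈ [49/57, 1) → index 10

1 1 2 3 4 4 5 6 8 10 10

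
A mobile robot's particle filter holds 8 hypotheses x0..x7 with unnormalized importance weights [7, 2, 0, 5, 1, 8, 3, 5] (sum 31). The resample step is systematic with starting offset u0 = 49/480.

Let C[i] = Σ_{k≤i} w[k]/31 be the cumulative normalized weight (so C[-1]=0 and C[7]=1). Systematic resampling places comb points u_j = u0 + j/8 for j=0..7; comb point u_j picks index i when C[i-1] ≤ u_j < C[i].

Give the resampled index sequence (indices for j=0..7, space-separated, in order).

C = [7/31, 9/31, 9/31, 14/31, 15/31, 23/31, 26/31, 1]
j=0: u_0=49/480 ∈ [0, 7/31) → index 0
j=1: u_1=109/480 ∈ [7/31, 9/31) → index 1
j=2: u_2=169/480 ∈ [9/31, 14/31) → index 3
j=3: u_3=229/480 ∈ [14/31, 15/31) → index 4
j=4: u_4=289/480 ∈ [15/31, 23/31) → index 5
j=5: u_5=349/480 ∈ [15/31, 23/31) → index 5
j=6: u_6=409/480 ∈ [26/31, 1) → index 7
j=7: u_7=469/480 ∈ [26/31, 1) → index 7

0 1 3 4 5 5 7 7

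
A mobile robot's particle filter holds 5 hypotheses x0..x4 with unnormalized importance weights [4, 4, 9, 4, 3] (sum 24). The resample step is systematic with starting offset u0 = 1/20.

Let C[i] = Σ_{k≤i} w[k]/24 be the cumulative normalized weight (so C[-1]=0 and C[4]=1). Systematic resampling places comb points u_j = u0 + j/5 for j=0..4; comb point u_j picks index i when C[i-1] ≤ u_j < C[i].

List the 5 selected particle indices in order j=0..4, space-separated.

C = [1/6, 1/3, 17/24, 7/8, 1]
j=0: u_0=1/20 ∈ [0, 1/6) → index 0
j=1: u_1=1/4 ∈ [1/6, 1/3) → index 1
j=2: u_2=9/20 ∈ [1/3, 17/24) → index 2
j=3: u_3=13/20 ∈ [1/3, 17/24) → index 2
j=4: u_4=17/20 ∈ [17/24, 7/8) → index 3

0 1 2 2 3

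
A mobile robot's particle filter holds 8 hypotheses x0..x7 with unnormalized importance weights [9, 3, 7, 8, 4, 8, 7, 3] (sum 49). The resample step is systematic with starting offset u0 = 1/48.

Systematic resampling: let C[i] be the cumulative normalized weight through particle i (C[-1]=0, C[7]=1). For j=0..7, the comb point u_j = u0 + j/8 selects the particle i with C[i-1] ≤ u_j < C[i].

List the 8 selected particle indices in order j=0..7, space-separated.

0 0 2 3 3 5 5 6

C = [9/49, 12/49, 19/49, 27/49, 31/49, 39/49, 46/49, 1]
j=0: u_0=1/48 ∈ [0, 9/49) → index 0
j=1: u_1=7/48 ∈ [0, 9/49) → index 0
j=2: u_2=13/48 ∈ [12/49, 19/49) → index 2
j=3: u_3=19/48 ∈ [19/49, 27/49) → index 3
j=4: u_4=25/48 ∈ [19/49, 27/49) → index 3
j=5: u_5=31/48 ∈ [31/49, 39/49) → index 5
j=6: u_6=37/48 ∈ [31/49, 39/49) → index 5
j=7: u_7=43/48 ∈ [39/49, 46/49) → index 6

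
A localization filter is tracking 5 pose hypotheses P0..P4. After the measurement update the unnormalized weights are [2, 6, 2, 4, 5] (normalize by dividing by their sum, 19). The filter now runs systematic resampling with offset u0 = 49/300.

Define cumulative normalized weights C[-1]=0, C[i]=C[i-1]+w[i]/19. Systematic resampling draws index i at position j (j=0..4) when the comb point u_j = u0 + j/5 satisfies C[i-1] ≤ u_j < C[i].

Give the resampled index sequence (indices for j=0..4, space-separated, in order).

1 1 3 4 4

C = [2/19, 8/19, 10/19, 14/19, 1]
j=0: u_0=49/300 ∈ [2/19, 8/19) → index 1
j=1: u_1=109/300 ∈ [2/19, 8/19) → index 1
j=2: u_2=169/300 ∈ [10/19, 14/19) → index 3
j=3: u_3=229/300 ∈ [14/19, 1) → index 4
j=4: u_4=289/300 ∈ [14/19, 1) → index 4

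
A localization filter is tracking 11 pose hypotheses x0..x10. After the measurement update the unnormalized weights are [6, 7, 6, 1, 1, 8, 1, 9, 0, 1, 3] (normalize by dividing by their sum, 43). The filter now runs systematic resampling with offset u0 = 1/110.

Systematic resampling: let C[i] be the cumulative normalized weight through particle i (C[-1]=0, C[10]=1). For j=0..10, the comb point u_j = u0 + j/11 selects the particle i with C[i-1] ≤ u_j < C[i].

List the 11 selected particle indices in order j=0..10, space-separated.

0 0 1 1 2 3 5 5 7 7 9

C = [6/43, 13/43, 19/43, 20/43, 21/43, 29/43, 30/43, 39/43, 39/43, 40/43, 1]
j=0: u_0=1/110 ∈ [0, 6/43) → index 0
j=1: u_1=1/10 ∈ [0, 6/43) → index 0
j=2: u_2=21/110 ∈ [6/43, 13/43) → index 1
j=3: u_3=31/110 ∈ [6/43, 13/43) → index 1
j=4: u_4=41/110 ∈ [13/43, 19/43) → index 2
j=5: u_5=51/110 ∈ [19/43, 20/43) → index 3
j=6: u_6=61/110 ∈ [21/43, 29/43) → index 5
j=7: u_7=71/110 ∈ [21/43, 29/43) → index 5
j=8: u_8=81/110 ∈ [30/43, 39/43) → index 7
j=9: u_9=91/110 ∈ [30/43, 39/43) → index 7
j=10: u_10=101/110 ∈ [39/43, 40/43) → index 9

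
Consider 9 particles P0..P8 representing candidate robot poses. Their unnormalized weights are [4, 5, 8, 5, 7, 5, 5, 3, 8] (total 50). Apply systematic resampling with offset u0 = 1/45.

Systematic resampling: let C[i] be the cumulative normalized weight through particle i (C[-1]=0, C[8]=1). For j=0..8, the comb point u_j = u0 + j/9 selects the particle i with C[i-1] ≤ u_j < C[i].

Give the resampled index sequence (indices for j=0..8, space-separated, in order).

0 1 2 3 4 4 6 7 8

C = [2/25, 9/50, 17/50, 11/25, 29/50, 17/25, 39/50, 21/25, 1]
j=0: u_0=1/45 ∈ [0, 2/25) → index 0
j=1: u_1=2/15 ∈ [2/25, 9/50) → index 1
j=2: u_2=11/45 ∈ [9/50, 17/50) → index 2
j=3: u_3=16/45 ∈ [17/50, 11/25) → index 3
j=4: u_4=7/15 ∈ [11/25, 29/50) → index 4
j=5: u_5=26/45 ∈ [11/25, 29/50) → index 4
j=6: u_6=31/45 ∈ [17/25, 39/50) → index 6
j=7: u_7=4/5 ∈ [39/50, 21/25) → index 7
j=8: u_8=41/45 ∈ [21/25, 1) → index 8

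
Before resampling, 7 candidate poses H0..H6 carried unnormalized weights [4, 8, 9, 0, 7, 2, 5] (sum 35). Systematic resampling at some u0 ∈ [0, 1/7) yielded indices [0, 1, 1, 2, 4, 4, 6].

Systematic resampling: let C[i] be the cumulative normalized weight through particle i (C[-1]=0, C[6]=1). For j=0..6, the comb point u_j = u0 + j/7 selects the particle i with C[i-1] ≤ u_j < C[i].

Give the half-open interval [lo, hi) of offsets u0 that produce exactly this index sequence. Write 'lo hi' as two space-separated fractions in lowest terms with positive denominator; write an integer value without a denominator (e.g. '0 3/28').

C = [4/35, 12/35, 3/5, 3/5, 4/5, 6/7, 1]
j=0 picked index 0: u0 ∈ [0, 4/35)
j=1 picked index 1: u0 ∈ [-1/35, 1/5)
j=2 picked index 1: u0 ∈ [-6/35, 2/35)
j=3 picked index 2: u0 ∈ [-3/35, 6/35)
j=4 picked index 4: u0 ∈ [1/35, 8/35)
j=5 picked index 4: u0 ∈ [-4/35, 3/35)
j=6 picked index 6: u0 ∈ [0, 1/7)
intersection: [1/35, 2/35)

1/35 2/35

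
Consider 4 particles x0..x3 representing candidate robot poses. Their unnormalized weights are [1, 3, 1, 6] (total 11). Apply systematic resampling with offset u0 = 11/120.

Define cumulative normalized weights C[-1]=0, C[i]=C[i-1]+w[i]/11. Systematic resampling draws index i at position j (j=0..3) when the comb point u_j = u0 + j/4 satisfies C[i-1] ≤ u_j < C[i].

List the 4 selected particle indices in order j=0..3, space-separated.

C = [1/11, 4/11, 5/11, 1]
j=0: u_0=11/120 ∈ [1/11, 4/11) → index 1
j=1: u_1=41/120 ∈ [1/11, 4/11) → index 1
j=2: u_2=71/120 ∈ [5/11, 1) → index 3
j=3: u_3=101/120 ∈ [5/11, 1) → index 3

1 1 3 3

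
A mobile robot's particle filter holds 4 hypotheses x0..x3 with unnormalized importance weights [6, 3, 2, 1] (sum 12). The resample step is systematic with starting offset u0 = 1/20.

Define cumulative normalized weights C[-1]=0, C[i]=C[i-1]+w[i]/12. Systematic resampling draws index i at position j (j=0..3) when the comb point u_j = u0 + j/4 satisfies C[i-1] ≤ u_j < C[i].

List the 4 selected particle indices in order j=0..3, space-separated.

0 0 1 2

C = [1/2, 3/4, 11/12, 1]
j=0: u_0=1/20 ∈ [0, 1/2) → index 0
j=1: u_1=3/10 ∈ [0, 1/2) → index 0
j=2: u_2=11/20 ∈ [1/2, 3/4) → index 1
j=3: u_3=4/5 ∈ [3/4, 11/12) → index 2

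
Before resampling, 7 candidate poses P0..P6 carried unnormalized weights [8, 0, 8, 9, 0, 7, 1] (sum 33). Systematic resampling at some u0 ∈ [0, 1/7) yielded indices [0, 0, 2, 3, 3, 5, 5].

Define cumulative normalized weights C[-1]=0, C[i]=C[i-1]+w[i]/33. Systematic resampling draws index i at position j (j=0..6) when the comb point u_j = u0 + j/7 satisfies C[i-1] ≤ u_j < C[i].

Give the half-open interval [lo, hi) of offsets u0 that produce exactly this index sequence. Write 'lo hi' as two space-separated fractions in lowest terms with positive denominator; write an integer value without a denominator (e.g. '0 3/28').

C = [8/33, 8/33, 16/33, 25/33, 25/33, 32/33, 1]
j=0 picked index 0: u0 ∈ [0, 8/33)
j=1 picked index 0: u0 ∈ [-1/7, 23/231)
j=2 picked index 2: u0 ∈ [-10/231, 46/231)
j=3 picked index 3: u0 ∈ [13/231, 76/231)
j=4 picked index 3: u0 ∈ [-20/231, 43/231)
j=5 picked index 5: u0 ∈ [10/231, 59/231)
j=6 picked index 5: u0 ∈ [-23/231, 26/231)
intersection: [13/231, 23/231)

13/231 23/231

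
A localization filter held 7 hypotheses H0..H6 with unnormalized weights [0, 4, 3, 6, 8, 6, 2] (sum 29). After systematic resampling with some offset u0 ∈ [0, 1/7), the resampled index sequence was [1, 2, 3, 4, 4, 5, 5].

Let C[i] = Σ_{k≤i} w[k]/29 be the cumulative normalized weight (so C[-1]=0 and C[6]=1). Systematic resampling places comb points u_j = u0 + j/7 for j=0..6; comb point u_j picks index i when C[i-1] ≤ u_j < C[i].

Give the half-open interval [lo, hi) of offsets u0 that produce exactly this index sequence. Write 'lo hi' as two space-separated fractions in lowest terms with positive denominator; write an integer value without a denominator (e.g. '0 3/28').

C = [0, 4/29, 7/29, 13/29, 21/29, 27/29, 1]
j=0 picked index 1: u0 ∈ [0, 4/29)
j=1 picked index 2: u0 ∈ [-1/203, 20/203)
j=2 picked index 3: u0 ∈ [-9/203, 33/203)
j=3 picked index 4: u0 ∈ [4/203, 60/203)
j=4 picked index 4: u0 ∈ [-25/203, 31/203)
j=5 picked index 5: u0 ∈ [2/203, 44/203)
j=6 picked index 5: u0 ∈ [-27/203, 15/203)
intersection: [4/203, 15/203)

4/203 15/203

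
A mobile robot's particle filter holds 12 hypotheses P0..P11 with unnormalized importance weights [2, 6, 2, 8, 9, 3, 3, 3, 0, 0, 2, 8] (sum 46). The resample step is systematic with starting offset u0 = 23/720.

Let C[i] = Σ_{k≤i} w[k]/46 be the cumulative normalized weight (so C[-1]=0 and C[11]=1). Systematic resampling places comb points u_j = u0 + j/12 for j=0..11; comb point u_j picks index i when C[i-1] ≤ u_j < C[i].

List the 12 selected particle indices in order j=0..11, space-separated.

0 1 2 3 3 4 4 5 6 7 11 11

C = [1/23, 4/23, 5/23, 9/23, 27/46, 15/23, 33/46, 18/23, 18/23, 18/23, 19/23, 1]
j=0: u_0=23/720 ∈ [0, 1/23) → index 0
j=1: u_1=83/720 ∈ [1/23, 4/23) → index 1
j=2: u_2=143/720 ∈ [4/23, 5/23) → index 2
j=3: u_3=203/720 ∈ [5/23, 9/23) → index 3
j=4: u_4=263/720 ∈ [5/23, 9/23) → index 3
j=5: u_5=323/720 ∈ [9/23, 27/46) → index 4
j=6: u_6=383/720 ∈ [9/23, 27/46) → index 4
j=7: u_7=443/720 ∈ [27/46, 15/23) → index 5
j=8: u_8=503/720 ∈ [15/23, 33/46) → index 6
j=9: u_9=563/720 ∈ [33/46, 18/23) → index 7
j=10: u_10=623/720 ∈ [19/23, 1) → index 11
j=11: u_11=683/720 ∈ [19/23, 1) → index 11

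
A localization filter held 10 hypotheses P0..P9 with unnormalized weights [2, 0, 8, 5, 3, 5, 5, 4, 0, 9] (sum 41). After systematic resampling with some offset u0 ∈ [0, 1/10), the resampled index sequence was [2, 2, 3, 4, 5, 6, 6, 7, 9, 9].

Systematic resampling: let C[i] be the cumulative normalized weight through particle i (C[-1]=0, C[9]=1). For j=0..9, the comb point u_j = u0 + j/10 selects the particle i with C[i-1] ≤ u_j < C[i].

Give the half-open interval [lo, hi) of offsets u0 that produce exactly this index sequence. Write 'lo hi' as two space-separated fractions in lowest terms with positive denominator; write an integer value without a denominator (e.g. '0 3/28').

C = [2/41, 2/41, 10/41, 15/41, 18/41, 23/41, 28/41, 32/41, 32/41, 1]
j=0 picked index 2: u0 ∈ [2/41, 10/41)
j=1 picked index 2: u0 ∈ [-21/410, 59/410)
j=2 picked index 3: u0 ∈ [9/205, 34/205)
j=3 picked index 4: u0 ∈ [27/410, 57/410)
j=4 picked index 5: u0 ∈ [8/205, 33/205)
j=5 picked index 6: u0 ∈ [5/82, 15/82)
j=6 picked index 6: u0 ∈ [-8/205, 17/205)
j=7 picked index 7: u0 ∈ [-7/410, 33/410)
j=8 picked index 9: u0 ∈ [-4/205, 1/5)
j=9 picked index 9: u0 ∈ [-49/410, 1/10)
intersection: [27/410, 33/410)

27/410 33/410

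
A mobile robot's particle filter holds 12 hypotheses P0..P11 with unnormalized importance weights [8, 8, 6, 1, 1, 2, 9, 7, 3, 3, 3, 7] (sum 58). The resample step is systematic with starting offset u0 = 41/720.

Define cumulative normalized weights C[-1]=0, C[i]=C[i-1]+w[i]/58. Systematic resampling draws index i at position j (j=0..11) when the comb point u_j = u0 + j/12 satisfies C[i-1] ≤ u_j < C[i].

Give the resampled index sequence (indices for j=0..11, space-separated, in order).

C = [4/29, 8/29, 11/29, 23/58, 12/29, 13/29, 35/58, 21/29, 45/58, 24/29, 51/58, 1]
j=0: u_0=41/720 ∈ [0, 4/29) → index 0
j=1: u_1=101/720 ∈ [4/29, 8/29) → index 1
j=2: u_2=161/720 ∈ [4/29, 8/29) → index 1
j=3: u_3=221/720 ∈ [8/29, 11/29) → index 2
j=4: u_4=281/720 ∈ [11/29, 23/58) → index 3
j=5: u_5=341/720 ∈ [13/29, 35/58) → index 6
j=6: u_6=401/720 ∈ [13/29, 35/58) → index 6
j=7: u_7=461/720 ∈ [35/58, 21/29) → index 7
j=8: u_8=521/720 ∈ [35/58, 21/29) → index 7
j=9: u_9=581/720 ∈ [45/58, 24/29) → index 9
j=10: u_10=641/720 ∈ [51/58, 1) → index 11
j=11: u_11=701/720 ∈ [51/58, 1) → index 11

0 1 1 2 3 6 6 7 7 9 11 11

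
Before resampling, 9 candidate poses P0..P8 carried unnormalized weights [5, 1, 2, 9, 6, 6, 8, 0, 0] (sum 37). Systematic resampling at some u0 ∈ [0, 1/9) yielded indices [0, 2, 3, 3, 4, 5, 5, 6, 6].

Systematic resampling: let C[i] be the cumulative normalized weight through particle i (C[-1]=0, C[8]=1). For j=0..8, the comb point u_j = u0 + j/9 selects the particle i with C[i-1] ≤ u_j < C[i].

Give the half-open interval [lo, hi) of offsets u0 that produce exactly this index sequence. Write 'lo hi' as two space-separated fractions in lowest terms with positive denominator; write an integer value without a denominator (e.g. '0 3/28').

22/333 35/333

C = [5/37, 6/37, 8/37, 17/37, 23/37, 29/37, 1, 1, 1]
j=0 picked index 0: u0 ∈ [0, 5/37)
j=1 picked index 2: u0 ∈ [17/333, 35/333)
j=2 picked index 3: u0 ∈ [-2/333, 79/333)
j=3 picked index 3: u0 ∈ [-13/111, 14/111)
j=4 picked index 4: u0 ∈ [5/333, 59/333)
j=5 picked index 5: u0 ∈ [22/333, 76/333)
j=6 picked index 5: u0 ∈ [-5/111, 13/111)
j=7 picked index 6: u0 ∈ [2/333, 2/9)
j=8 picked index 6: u0 ∈ [-35/333, 1/9)
intersection: [22/333, 35/333)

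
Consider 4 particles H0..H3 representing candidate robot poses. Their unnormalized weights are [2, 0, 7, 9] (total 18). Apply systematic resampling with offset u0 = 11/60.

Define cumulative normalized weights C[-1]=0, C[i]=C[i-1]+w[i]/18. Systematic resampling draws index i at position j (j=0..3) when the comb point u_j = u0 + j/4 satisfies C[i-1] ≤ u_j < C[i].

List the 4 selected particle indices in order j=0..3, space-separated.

C = [1/9, 1/9, 1/2, 1]
j=0: u_0=11/60 ∈ [1/9, 1/2) → index 2
j=1: u_1=13/30 ∈ [1/9, 1/2) → index 2
j=2: u_2=41/60 ∈ [1/2, 1) → index 3
j=3: u_3=14/15 ∈ [1/2, 1) → index 3

2 2 3 3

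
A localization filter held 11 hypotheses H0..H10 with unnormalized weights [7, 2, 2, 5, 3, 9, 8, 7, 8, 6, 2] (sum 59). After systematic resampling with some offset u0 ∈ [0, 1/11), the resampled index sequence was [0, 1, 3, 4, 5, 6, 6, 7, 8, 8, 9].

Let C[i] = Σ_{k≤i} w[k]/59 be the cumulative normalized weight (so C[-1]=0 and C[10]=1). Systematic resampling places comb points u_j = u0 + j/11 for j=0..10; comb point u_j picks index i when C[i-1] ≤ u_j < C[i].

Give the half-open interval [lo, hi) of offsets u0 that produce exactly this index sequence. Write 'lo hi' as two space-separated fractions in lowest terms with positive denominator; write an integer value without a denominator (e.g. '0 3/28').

18/649 30/649

C = [7/59, 9/59, 11/59, 16/59, 19/59, 28/59, 36/59, 43/59, 51/59, 57/59, 1]
j=0 picked index 0: u0 ∈ [0, 7/59)
j=1 picked index 1: u0 ∈ [18/649, 40/649)
j=2 picked index 3: u0 ∈ [3/649, 58/649)
j=3 picked index 4: u0 ∈ [-1/649, 32/649)
j=4 picked index 5: u0 ∈ [-27/649, 72/649)
j=5 picked index 6: u0 ∈ [13/649, 101/649)
j=6 picked index 6: u0 ∈ [-46/649, 42/649)
j=7 picked index 7: u0 ∈ [-17/649, 60/649)
j=8 picked index 8: u0 ∈ [1/649, 89/649)
j=9 picked index 8: u0 ∈ [-58/649, 30/649)
j=10 picked index 9: u0 ∈ [-29/649, 37/649)
intersection: [18/649, 30/649)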